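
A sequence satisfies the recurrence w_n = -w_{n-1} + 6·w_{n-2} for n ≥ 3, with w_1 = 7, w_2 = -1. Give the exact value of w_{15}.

w_3 = 43  w_4 = -49  w_5 = 307  …  w_{12} = -523249  w_{13} = 1610707  w_{14} = -4750201  w_{15} = 14414443.
(Characteristic roots are 2 and -3.)

14414443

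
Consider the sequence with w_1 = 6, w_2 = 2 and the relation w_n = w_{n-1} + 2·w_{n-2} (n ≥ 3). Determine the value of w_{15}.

Applying the relation repeatedly:
w_3 = 14, w_4 = 18, w_5 = 46, …, w_{12} = 5458, w_{13} = 10926, w_{14} = 21842, w_{15} = 43694.
(Characteristic roots are 2 and -1.)

43694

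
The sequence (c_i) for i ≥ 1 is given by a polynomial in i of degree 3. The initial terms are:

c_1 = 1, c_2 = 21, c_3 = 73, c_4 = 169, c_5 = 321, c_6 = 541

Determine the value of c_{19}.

15049

1st diffs: 20, 52, 96, 152, 220.
2nd diffs: 32, 44, 56, 68.
3rd diffs: 12, 12, 12 (constant).
Newton forward-difference form: c_i = 1 + 20·C(i-1,1) + 32·C(i-1,2) + 12·C(i-1,3).
At i = 19: i-1 = 18, so c_{19} = 1 + 360 + 4896 + 9792 = 15049.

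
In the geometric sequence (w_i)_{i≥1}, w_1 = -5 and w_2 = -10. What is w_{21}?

Common ratio r = 2.
w_i = (-5)·2^(i-1).
w_{21} = (-5)·2^20 = -5242880.

-5242880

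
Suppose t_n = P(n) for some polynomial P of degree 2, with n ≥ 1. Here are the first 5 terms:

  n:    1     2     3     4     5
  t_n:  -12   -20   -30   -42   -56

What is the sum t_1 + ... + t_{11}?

1st diffs: -8, -10, -12, -14.
2nd diffs: -2, -2, -2 (constant).
Newton forward-difference form: t_n = -12 + (-8)·C(n-1,1) + (-2)·C(n-1,2).
Continuing: …, -72, -90, -110, -132, …, t_{11} = -182.
Summing n = 1..11 (11 terms) gives -902.

-902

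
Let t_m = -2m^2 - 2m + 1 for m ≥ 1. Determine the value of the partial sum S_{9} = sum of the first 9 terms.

Over m = 1..9: Σm = 45, Σm² = 285.
Total = (-2)·285 + (-2)·45 + (1)·9 = -651.

-651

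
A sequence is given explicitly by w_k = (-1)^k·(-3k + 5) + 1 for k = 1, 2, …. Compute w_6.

(-1)^6 = 1; -3k + 5 at k=6 is -13; so w_6 = -12.

-12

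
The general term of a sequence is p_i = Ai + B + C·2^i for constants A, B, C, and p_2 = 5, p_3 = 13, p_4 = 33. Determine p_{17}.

393149

Write the equations: 2A + B + 4C = 5; 3A + B + 8C = 13; 4A + B + 16C = 33.
Subtracting the first from the second: A + 4C = 8.
Subtracting the second from the third: A + 8C = 20.
Solving: C = 3, A = -4, then B = 1.
So p_i = -4·i + 1 + 3·2^i; at i=17 this is 393149.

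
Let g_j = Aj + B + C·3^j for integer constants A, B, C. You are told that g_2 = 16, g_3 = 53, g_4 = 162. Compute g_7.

Plug in j = 2, 3, 4: 2A + B + 9C = 16; 3A + B + 27C = 53; 4A + B + 81C = 162.
Subtracting the first from the second: A + 18C = 37.
Subtracting the second from the third: A + 54C = 109.
Solving: C = 2, A = 1, then B = -4.
So g_j = 1·j + (-4) + 2·3^j; at j=7 this is 4377.

4377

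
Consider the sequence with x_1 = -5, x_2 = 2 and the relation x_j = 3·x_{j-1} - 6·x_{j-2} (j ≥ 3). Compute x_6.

x_3 = 36  x_4 = 96  x_5 = 72  x_6 = -360.

-360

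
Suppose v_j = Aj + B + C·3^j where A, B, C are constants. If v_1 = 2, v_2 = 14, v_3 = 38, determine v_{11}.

Plug in j = 1, 2, 3: A + B + 3C = 2; 2A + B + 9C = 14; 3A + B + 27C = 38.
Subtracting the first from the second: A + 6C = 12.
Subtracting the second from the third: A + 18C = 24.
Solving: C = 1, A = 6, then B = -7.
Hence v_{11} = 6·11 + (-7) + 1·177147 = 177206.

177206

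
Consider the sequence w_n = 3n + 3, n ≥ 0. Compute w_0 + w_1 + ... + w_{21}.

759

Over n = 0..21: Σn = 231.
Total = (3)·231 + (3)·22 = 759.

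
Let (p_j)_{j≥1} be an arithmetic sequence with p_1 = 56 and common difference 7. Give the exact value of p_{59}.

462

p_j = 56 + (j - 1)·7.
p_{59} = 56 + 58·7 = 462.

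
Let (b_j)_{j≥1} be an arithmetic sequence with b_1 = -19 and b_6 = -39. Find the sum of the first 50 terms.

-5850

Common difference d = (-39 - (-19)) / (6 - 1) = -4.
b_j = -19 + (j - 1)·(-4).
b_{50} = -215; S = 50·(-19 + (-215))/2 = -5850.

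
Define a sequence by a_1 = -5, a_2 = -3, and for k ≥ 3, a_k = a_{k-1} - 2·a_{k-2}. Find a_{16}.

-643

Applying the relation repeatedly:
a_3 = 7; a_4 = 13; a_5 = -1; …; a_{13} = 95; a_{14} = 453; a_{15} = 263; a_{16} = -643.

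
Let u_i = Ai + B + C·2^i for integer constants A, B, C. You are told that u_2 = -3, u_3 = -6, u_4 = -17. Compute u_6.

-103

Plug in i = 2, 3, 4: 2A + B + 4C = -3; 3A + B + 8C = -6; 4A + B + 16C = -17.
Subtracting the first from the second: A + 4C = -3.
Subtracting the second from the third: A + 8C = -11.
Solving: C = -2, A = 5, then B = -5.
Hence u_6 = 5·6 + (-5) + (-2)·64 = -103.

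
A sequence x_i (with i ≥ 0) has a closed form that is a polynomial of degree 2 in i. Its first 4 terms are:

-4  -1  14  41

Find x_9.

1st diffs: 3, 15, 27.
2nd diffs: 12, 12 (constant).
Newton forward-difference form: x_i = -4 + 3·C(i,1) + 12·C(i,2).
At i = 9: i = 9, so x_9 = -4 + 27 + 432 = 455.

455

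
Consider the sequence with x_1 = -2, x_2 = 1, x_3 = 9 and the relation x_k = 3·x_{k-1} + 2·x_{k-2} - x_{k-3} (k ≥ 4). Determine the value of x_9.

Compute successive terms:
x_4 = 31;  x_5 = 110;  x_6 = 383;  x_7 = 1338;  x_8 = 4670;  x_9 = 16303.

16303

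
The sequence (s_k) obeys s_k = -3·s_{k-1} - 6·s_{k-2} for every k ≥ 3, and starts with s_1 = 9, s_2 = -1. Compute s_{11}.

s_3 = -51; s_4 = 159; s_5 = -171; s_6 = -441; s_7 = 2349; s_8 = -4401; s_9 = -891; s_{10} = 29079; s_{11} = -81891.

-81891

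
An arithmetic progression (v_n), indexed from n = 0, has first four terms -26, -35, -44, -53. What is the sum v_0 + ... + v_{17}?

Common difference d = -9.
v_n = -26 + (n - 0)·(-9).
v_{17} = -179; S = 18·(-26 + (-179))/2 = -1845.

-1845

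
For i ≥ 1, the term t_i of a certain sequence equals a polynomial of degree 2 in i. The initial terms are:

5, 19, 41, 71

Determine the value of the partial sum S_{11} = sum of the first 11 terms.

1st diffs: 14, 22, 30.
2nd diffs: 8, 8 (constant).
Newton forward-difference form: t_i = 5 + 14·C(i-1,1) + 8·C(i-1,2).
Continuing: …, 109, 155, 209, 271, …, t_{11} = 505.
Summing i = 1..11 (11 terms) gives 2145.

2145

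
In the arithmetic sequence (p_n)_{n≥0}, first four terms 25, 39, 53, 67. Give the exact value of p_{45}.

655

Common difference d = 14.
p_n = 25 + (n - 0)·14.
p_{45} = 25 + 45·14 = 655.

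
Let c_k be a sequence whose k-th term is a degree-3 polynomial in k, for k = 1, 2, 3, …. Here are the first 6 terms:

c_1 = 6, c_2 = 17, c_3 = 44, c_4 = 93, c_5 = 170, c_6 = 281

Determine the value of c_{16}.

4581

1st diffs: 11, 27, 49, 77, 111.
2nd diffs: 16, 22, 28, 34.
3rd diffs: 6, 6, 6 (constant).
Newton forward-difference form: c_k = 6 + 11·C(k-1,1) + 16·C(k-1,2) + 6·C(k-1,3).
At k = 16: k-1 = 15, so c_{16} = 6 + 165 + 1680 + 2730 = 4581.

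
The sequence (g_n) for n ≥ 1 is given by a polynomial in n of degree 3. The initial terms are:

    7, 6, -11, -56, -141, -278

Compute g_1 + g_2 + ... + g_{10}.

-4415

1st diffs: -1, -17, -45, -85, -137.
2nd diffs: -16, -28, -40, -52.
3rd diffs: -12, -12, -12 (constant).
So g_n = -2n^3 + 4n^2 + n + 4.
Continuing: -479, -756, -1121, -1586.
Summing n = 1..10 (10 terms) gives -4415.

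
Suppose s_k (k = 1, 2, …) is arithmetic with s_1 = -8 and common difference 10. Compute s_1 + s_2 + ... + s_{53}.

s_k = -8 + (k - 1)·10.
s_{53} = 512; S = 53·(-8 + 512)/2 = 13356.

13356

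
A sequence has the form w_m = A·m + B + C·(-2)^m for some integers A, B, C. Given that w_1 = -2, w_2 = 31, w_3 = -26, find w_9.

Write the equations: A + B - 2C = -2; 2A + B + 4C = 31; 3A + B - 8C = -26.
Subtracting the first from the second: A + 6C = 33.
Subtracting the second from the third: A - 12C = -57.
Solving: C = 5, A = 3, then B = 5.
So w_m = 3·m + 5 + 5·(-2)^m; at m=9 this is -2528.

-2528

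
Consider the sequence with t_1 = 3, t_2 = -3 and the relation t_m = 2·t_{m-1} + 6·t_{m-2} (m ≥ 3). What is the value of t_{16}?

97812096

Compute successive terms:
t_3 = 12;  t_4 = 6;  t_5 = 84;  …;  t_{13} = 2019648;  t_{14} = 7357632;  t_{15} = 26833152;  t_{16} = 97812096.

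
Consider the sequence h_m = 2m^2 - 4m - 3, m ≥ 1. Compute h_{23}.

h_{23} = 2·23^2 - 4·23 - 3 = 963.

963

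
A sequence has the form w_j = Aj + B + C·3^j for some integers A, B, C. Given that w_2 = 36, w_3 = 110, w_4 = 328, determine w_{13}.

6377314

Plug in j = 2, 3, 4: 2A + B + 9C = 36; 3A + B + 27C = 110; 4A + B + 81C = 328.
Subtracting the first from the second: A + 18C = 74.
Subtracting the second from the third: A + 54C = 218.
Solving: C = 4, A = 2, then B = -4.
Therefore w_{13} = 26 + (-4) + 4·1594323 = 6377314.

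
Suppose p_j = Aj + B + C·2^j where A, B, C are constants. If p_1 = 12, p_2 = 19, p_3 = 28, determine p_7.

The three given values yield: A + B + 2C = 12; 2A + B + 4C = 19; 3A + B + 8C = 28.
Subtracting the first from the second: A + 2C = 7.
Subtracting the second from the third: A + 4C = 9.
Solving: C = 1, A = 5, then B = 5.
Hence p_7 = 5·7 + 5 + 1·128 = 168.

168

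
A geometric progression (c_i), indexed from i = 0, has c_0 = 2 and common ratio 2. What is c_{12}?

8192

c_i = 2·2^(i-0).
c_{12} = 2·2^12 = 8192.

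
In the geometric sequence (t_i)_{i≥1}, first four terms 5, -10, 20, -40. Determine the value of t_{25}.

83886080

Common ratio r = -2.
t_i = 5·(-2)^(i-1).
t_{25} = 5·(-2)^24 = 83886080.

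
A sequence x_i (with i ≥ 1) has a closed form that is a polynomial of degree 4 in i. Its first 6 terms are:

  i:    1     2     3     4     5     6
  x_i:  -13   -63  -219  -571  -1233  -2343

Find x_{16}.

1st diffs: -50, -156, -352, -662, -1110.
2nd diffs: -106, -196, -310, -448.
3rd diffs: -90, -114, -138.
4th diffs: -24, -24 (constant).
Newton forward-difference form: x_i = -13 + (-50)·C(i-1,1) + (-106)·C(i-1,2) + (-90)·C(i-1,3) + (-24)·C(i-1,4).
At i = 16: i-1 = 15, so x_{16} = -13 - 750 - 11130 - 40950 - 32760 = -85603.

-85603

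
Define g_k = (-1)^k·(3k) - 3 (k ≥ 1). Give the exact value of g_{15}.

-48

(-1)^15 = -1; 3k at k=15 is 45; so g_{15} = -48.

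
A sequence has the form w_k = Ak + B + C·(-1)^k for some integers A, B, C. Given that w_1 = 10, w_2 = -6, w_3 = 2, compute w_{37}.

-134

At k = 1, 2, 3: A + B - C = 10; 2A + B + C = -6; 3A + B - C = 2.
Subtracting the first from the second: A + 2C = -16.
Subtracting the second from the third: A - 2C = 8.
Solving: C = -6, A = -4, then B = 8.
Therefore w_{37} = -148 + 8 + (-6)·(-1) = -134.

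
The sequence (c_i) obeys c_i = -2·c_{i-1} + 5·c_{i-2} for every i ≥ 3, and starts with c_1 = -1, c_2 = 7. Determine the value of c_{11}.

Compute successive terms:
c_3 = -19;  c_4 = 73;  c_5 = -241;  c_6 = 847;  c_7 = -2899;  c_8 = 10033;  c_9 = -34561;  c_{10} = 119287;  c_{11} = -411379.

-411379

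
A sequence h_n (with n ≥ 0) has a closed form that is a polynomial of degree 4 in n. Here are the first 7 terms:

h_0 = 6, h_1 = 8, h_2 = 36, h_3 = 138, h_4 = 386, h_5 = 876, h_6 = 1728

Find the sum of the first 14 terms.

105826

1st diffs: 2, 28, 102, 248, 490, 852.
2nd diffs: 26, 74, 146, 242, 362.
3rd diffs: 48, 72, 96, 120.
4th diffs: 24, 24, 24 (constant).
Newton forward-difference form: h_n = 6 + 2·C(n,1) + 26·C(n,2) + 48·C(n,3) + 24·C(n,4).
Continuing: …, 3086, 5118, 8016, 11996, …, h_{13} = 32948.
Summing n = 0..13 (14 terms) gives 105826.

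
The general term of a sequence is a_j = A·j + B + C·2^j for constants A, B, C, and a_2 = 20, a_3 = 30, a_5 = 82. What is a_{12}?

The three given values yield: 2A + B + 4C = 20; 3A + B + 8C = 30; 5A + B + 32C = 82.
Subtracting the first from the second: A + 4C = 10.
Subtracting the second from the third: 2A + 24C = 52.
Solving: C = 2, A = 2, then B = 8.
So a_j = 2·j + 8 + 2·2^j; at j=12 this is 8224.

8224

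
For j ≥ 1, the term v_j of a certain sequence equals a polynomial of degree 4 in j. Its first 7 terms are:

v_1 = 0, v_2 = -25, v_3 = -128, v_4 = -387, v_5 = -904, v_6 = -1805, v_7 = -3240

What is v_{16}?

1st diffs: -25, -103, -259, -517, -901, -1435.
2nd diffs: -78, -156, -258, -384, -534.
3rd diffs: -78, -102, -126, -150.
4th diffs: -24, -24, -24 (constant).
So v_j = -j^4 - 3j^3 + 4j^2 - j + 1.
Evaluating at j = 16 gives v_{16} = -76815.

-76815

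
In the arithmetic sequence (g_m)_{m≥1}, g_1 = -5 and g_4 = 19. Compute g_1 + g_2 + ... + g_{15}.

Common difference d = (19 - (-5)) / (4 - 1) = 8.
g_m = -5 + (m - 1)·8.
g_{15} = 107; S = 15·(-5 + 107)/2 = 765.

765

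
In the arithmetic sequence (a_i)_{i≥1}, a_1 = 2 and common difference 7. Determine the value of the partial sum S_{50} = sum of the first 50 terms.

a_i = 2 + (i - 1)·7.
a_{50} = 345; S = 50·(2 + 345)/2 = 8675.

8675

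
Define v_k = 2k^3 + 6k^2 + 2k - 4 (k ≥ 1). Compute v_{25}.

35046

v_{25} = 2·25^3 + 6·25^2 + 2·25 - 4 = 35046.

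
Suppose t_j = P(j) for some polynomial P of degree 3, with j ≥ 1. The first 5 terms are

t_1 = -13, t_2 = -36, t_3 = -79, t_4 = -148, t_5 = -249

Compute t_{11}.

1st diffs: -23, -43, -69, -101.
2nd diffs: -20, -26, -32.
3rd diffs: -6, -6 (constant).
So t_j = -j^3 - 4j^2 - 4j - 4.
Evaluating at j = 11 gives t_{11} = -1863.

-1863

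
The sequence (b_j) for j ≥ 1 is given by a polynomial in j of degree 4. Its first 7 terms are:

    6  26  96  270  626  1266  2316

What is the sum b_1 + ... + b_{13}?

85436

1st diffs: 20, 70, 174, 356, 640, 1050.
2nd diffs: 50, 104, 182, 284, 410.
3rd diffs: 54, 78, 102, 126.
4th diffs: 24, 24, 24 (constant).
Newton forward-difference form: b_j = 6 + 20·C(j-1,1) + 50·C(j-1,2) + 54·C(j-1,3) + 24·C(j-1,4).
Continuing: …, 3926, 6270, 9546, 13976, …, b_{13} = 27306.
Summing j = 1..13 (13 terms) gives 85436.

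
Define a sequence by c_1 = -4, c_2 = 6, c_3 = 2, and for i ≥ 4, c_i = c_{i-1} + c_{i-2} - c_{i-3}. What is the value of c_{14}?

c_4 = 12; c_5 = 8; c_6 = 18; …; c_{11} = 26; c_{12} = 36; c_{13} = 32; c_{14} = 42.

42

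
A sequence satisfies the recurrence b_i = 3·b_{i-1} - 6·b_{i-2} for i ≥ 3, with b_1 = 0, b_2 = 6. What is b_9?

3402

b_3 = 18  b_4 = 18  b_5 = -54  b_6 = -270  b_7 = -486  b_8 = 162  b_9 = 3402.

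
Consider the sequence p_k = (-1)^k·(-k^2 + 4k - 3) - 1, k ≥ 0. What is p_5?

(-1)^5 = -1; -k^2 + 4k - 3 at k=5 is -8; so p_5 = 7.

7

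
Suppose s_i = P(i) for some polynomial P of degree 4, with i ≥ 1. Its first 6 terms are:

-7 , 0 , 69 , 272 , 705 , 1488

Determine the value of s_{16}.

72128

1st diffs: 7, 69, 203, 433, 783.
2nd diffs: 62, 134, 230, 350.
3rd diffs: 72, 96, 120.
4th diffs: 24, 24 (constant).
Newton forward-difference form: s_i = -7 + 7·C(i-1,1) + 62·C(i-1,2) + 72·C(i-1,3) + 24·C(i-1,4).
At i = 16: i-1 = 15, so s_{16} = -7 + 105 + 6510 + 32760 + 32760 = 72128.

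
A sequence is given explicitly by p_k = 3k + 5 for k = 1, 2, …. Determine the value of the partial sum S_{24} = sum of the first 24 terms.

1020

Over k = 1..24: Σk = 300.
Total = (3)·300 + (5)·24 = 1020.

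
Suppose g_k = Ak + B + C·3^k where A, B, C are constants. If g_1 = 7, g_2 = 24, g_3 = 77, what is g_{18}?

1162261448

At k = 1, 2, 3: A + B + 3C = 7; 2A + B + 9C = 24; 3A + B + 27C = 77.
Subtracting the first from the second: A + 6C = 17.
Subtracting the second from the third: A + 18C = 53.
Solving: C = 3, A = -1, then B = -1.
So g_k = -1·k + (-1) + 3·3^k; at k=18 this is 1162261448.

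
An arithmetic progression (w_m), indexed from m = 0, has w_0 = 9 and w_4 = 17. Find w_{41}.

Common difference d = (17 - 9) / (4 - 0) = 2.
w_m = 9 + (m - 0)·2.
w_{41} = 9 + 41·2 = 91.

91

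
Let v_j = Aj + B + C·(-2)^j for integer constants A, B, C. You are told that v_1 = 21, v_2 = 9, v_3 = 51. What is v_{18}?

At j = 1, 2, 3: A + B - 2C = 21; 2A + B + 4C = 9; 3A + B - 8C = 51.
Subtracting the first from the second: A + 6C = -12.
Subtracting the second from the third: A - 12C = 42.
Solving: C = -3, A = 6, then B = 9.
So v_j = 6·j + 9 + (-3)·(-2)^j; at j=18 this is -786315.

-786315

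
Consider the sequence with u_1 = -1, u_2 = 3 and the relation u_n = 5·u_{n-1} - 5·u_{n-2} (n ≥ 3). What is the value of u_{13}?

Applying the relation repeatedly:
u_3 = 20;  u_4 = 85;  u_5 = 325;  …;  u_{10} = 208125;  u_{11} = 753125;  u_{12} = 2725000;  u_{13} = 9859375.

9859375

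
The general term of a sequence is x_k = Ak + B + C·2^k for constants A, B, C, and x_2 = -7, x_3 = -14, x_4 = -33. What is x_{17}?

-393136

Write the equations: 2A + B + 4C = -7; 3A + B + 8C = -14; 4A + B + 16C = -33.
Subtracting the first from the second: A + 4C = -7.
Subtracting the second from the third: A + 8C = -19.
Solving: C = -3, A = 5, then B = -5.
Hence x_{17} = 5·17 + (-5) + (-3)·131072 = -393136.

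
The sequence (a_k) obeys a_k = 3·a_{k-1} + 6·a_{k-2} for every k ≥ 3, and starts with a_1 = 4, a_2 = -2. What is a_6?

Compute successive terms:
a_3 = 18; a_4 = 42; a_5 = 234; a_6 = 954.

954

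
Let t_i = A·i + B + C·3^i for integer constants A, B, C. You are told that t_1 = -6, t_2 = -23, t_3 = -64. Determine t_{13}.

The three given values yield: A + B + 3C = -6; 2A + B + 9C = -23; 3A + B + 27C = -64.
Subtracting the first from the second: A + 6C = -17.
Subtracting the second from the third: A + 18C = -41.
Solving: C = -2, A = -5, then B = 5.
Hence t_{13} = -5·13 + 5 + (-2)·1594323 = -3188706.

-3188706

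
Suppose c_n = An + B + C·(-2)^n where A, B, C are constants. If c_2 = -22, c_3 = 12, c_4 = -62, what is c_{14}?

Plug in n = 2, 3, 4: 2A + B + 4C = -22; 3A + B - 8C = 12; 4A + B + 16C = -62.
Subtracting the first from the second: A - 12C = 34.
Subtracting the second from the third: A + 24C = -74.
Solving: C = -3, A = -2, then B = -6.
Hence c_{14} = -2·14 + (-6) + (-3)·16384 = -49186.

-49186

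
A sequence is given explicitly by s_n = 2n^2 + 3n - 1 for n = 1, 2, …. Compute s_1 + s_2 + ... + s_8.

508

Over n = 1..8: Σn = 36, Σn² = 204.
Total = (2)·204 + (3)·36 + (-1)·8 = 508.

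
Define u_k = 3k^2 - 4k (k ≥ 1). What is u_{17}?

799

u_{17} = 3·17^2 - 4·17 = 799.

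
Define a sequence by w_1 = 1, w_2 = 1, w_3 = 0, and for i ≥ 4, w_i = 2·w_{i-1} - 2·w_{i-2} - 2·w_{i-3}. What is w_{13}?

-1424

Applying the relation repeatedly:
w_4 = -4, w_5 = -10, w_6 = -12, w_7 = 4, w_8 = 52, w_9 = 120, w_{10} = 128, w_{11} = -88, w_{12} = -672, w_{13} = -1424.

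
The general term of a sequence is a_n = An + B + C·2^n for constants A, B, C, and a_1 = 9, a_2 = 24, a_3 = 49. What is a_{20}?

5242974

The three given values yield: A + B + 2C = 9; 2A + B + 4C = 24; 3A + B + 8C = 49.
Subtracting the first from the second: A + 2C = 15.
Subtracting the second from the third: A + 4C = 25.
Solving: C = 5, A = 5, then B = -6.
Therefore a_{20} = 100 + (-6) + 5·1048576 = 5242974.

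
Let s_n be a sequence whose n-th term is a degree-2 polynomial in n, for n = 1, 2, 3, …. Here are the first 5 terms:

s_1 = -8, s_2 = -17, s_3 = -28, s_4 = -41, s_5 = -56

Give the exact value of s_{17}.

-392

1st diffs: -9, -11, -13, -15.
2nd diffs: -2, -2, -2 (constant).
Newton forward-difference form: s_n = -8 + (-9)·C(n-1,1) + (-2)·C(n-1,2).
At n = 17: n-1 = 16, so s_{17} = -8 - 144 - 240 = -392.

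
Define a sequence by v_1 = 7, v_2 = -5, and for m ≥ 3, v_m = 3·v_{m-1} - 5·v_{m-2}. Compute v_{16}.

1277875

v_3 = -50; v_4 = -125; v_5 = -125; …; v_{13} = -7625; v_{14} = 290875; v_{15} = 910750; v_{16} = 1277875.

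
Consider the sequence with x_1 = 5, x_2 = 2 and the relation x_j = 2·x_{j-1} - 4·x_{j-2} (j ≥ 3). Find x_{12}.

x_3 = -16, x_4 = -40, x_5 = -16, x_6 = 128, x_7 = 320, x_8 = 128, x_9 = -1024, x_{10} = -2560, x_{11} = -1024, x_{12} = 8192.

8192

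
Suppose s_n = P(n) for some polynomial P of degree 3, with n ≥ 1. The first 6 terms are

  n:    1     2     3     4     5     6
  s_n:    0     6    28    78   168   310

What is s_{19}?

12348

1st diffs: 6, 22, 50, 90, 142.
2nd diffs: 16, 28, 40, 52.
3rd diffs: 12, 12, 12 (constant).
Newton forward-difference form: s_n = 6·C(n-1,1) + 16·C(n-1,2) + 12·C(n-1,3).
At n = 19: n-1 = 18, so s_{19} = 108 + 2448 + 9792 = 12348.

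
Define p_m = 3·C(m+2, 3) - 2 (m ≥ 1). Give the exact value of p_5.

103

C(7, 3) = 35, so p_5 = 103.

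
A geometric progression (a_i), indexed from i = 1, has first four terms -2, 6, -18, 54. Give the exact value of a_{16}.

Common ratio r = -3.
a_i = (-2)·(-3)^(i-1).
a_{16} = (-2)·(-3)^15 = 28697814.

28697814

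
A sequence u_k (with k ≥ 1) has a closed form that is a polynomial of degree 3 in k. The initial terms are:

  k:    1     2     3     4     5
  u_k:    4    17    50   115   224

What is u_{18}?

11105

1st diffs: 13, 33, 65, 109.
2nd diffs: 20, 32, 44.
3rd diffs: 12, 12 (constant).
So u_k = 2k^3 - 2k^2 + 5k - 1.
Evaluating at k = 18 gives u_{18} = 11105.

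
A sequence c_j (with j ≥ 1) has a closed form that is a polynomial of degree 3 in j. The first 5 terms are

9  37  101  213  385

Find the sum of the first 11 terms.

1st diffs: 28, 64, 112, 172.
2nd diffs: 36, 48, 60.
3rd diffs: 12, 12 (constant).
Newton forward-difference form: c_j = 9 + 28·C(j-1,1) + 36·C(j-1,2) + 12·C(j-1,3).
Continuing: …, 629, 957, 1381, 1913, …, c_{11} = 3349.
Summing j = 1..11 (11 terms) gives 11539.

11539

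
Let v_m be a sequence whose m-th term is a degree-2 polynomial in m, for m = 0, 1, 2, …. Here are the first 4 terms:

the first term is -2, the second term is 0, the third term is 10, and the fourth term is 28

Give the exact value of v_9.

304

1st diffs: 2, 10, 18.
2nd diffs: 8, 8 (constant).
So v_m = 4m^2 - 2m - 2.
Evaluating at m = 9 gives v_9 = 304.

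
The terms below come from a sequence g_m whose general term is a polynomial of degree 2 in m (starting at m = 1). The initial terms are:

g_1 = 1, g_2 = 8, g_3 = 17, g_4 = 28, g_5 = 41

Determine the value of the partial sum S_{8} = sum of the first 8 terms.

316

1st diffs: 7, 9, 11, 13.
2nd diffs: 2, 2, 2 (constant).
So g_m = m^2 + 4m - 4.
Continuing: 56, 73, 92.
Summing m = 1..8 (8 terms) gives 316.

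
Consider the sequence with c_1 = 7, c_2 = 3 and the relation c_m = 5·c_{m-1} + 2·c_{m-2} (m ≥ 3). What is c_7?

Applying the relation repeatedly:
c_3 = 29; c_4 = 151; c_5 = 813; c_6 = 4367; c_7 = 23461.

23461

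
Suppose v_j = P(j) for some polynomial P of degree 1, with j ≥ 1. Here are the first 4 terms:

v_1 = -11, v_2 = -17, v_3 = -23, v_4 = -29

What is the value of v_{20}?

1st diffs: -6, -6, -6 (constant).
So v_j = -6j - 5.
Evaluating at j = 20 gives v_{20} = -125.

-125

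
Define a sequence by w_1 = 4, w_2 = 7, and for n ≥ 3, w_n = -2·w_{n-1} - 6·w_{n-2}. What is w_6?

w_3 = -38  w_4 = 34  w_5 = 160  w_6 = -524.

-524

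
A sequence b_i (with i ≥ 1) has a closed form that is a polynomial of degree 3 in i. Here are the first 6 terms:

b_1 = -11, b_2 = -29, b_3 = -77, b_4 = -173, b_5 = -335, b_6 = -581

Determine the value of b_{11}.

1st diffs: -18, -48, -96, -162, -246.
2nd diffs: -30, -48, -66, -84.
3rd diffs: -18, -18, -18 (constant).
Newton forward-difference form: b_i = -11 + (-18)·C(i-1,1) + (-30)·C(i-1,2) + (-18)·C(i-1,3).
At i = 11: i-1 = 10, so b_{11} = -11 - 180 - 1350 - 2160 = -3701.

-3701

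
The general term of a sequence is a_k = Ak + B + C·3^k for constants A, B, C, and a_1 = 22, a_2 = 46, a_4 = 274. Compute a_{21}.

31381059742

At k = 1, 2, 4: A + B + 3C = 22; 2A + B + 9C = 46; 4A + B + 81C = 274.
Subtracting the first from the second: A + 6C = 24.
Subtracting the second from the third: 2A + 72C = 228.
Solving: C = 3, A = 6, then B = 7.
Hence a_{21} = 6·21 + 7 + 3·10460353203 = 31381059742.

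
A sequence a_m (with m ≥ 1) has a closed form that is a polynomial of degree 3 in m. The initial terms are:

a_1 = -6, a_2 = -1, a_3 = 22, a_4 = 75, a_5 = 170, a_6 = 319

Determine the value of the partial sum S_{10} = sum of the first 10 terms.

1st diffs: 5, 23, 53, 95, 149.
2nd diffs: 18, 30, 42, 54.
3rd diffs: 12, 12, 12 (constant).
Newton forward-difference form: a_m = -6 + 5·C(m-1,1) + 18·C(m-1,2) + 12·C(m-1,3).
Continuing: 534, 827, 1210, 1695.
Summing m = 1..10 (10 terms) gives 4845.

4845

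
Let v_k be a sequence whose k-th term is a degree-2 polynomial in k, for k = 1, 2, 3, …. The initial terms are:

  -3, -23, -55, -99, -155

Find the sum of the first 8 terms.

-1256

1st diffs: -20, -32, -44, -56.
2nd diffs: -12, -12, -12 (constant).
So v_k = -6k^2 - 2k + 5.
Continuing: -223, -303, -395.
Summing k = 1..8 (8 terms) gives -1256.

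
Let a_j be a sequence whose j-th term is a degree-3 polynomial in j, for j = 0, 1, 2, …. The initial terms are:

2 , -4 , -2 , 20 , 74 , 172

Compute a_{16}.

1st diffs: -6, 2, 22, 54, 98.
2nd diffs: 8, 20, 32, 44.
3rd diffs: 12, 12, 12 (constant).
Newton forward-difference form: a_j = 2 + (-6)·C(j,1) + 8·C(j,2) + 12·C(j,3).
At j = 16: j = 16, so a_{16} = 2 - 96 + 960 + 6720 = 7586.

7586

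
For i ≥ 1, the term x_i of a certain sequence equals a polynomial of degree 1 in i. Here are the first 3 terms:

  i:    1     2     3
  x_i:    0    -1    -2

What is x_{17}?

1st diffs: -1, -1 (constant).
So x_i = -i + 1.
Evaluating at i = 17 gives x_{17} = -16.

-16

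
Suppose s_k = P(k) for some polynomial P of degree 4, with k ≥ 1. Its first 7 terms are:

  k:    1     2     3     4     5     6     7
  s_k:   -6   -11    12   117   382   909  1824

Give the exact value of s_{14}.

34717

1st diffs: -5, 23, 105, 265, 527, 915.
2nd diffs: 28, 82, 160, 262, 388.
3rd diffs: 54, 78, 102, 126.
4th diffs: 24, 24, 24 (constant).
Newton forward-difference form: s_k = -6 + (-5)·C(k-1,1) + 28·C(k-1,2) + 54·C(k-1,3) + 24·C(k-1,4).
At k = 14: k-1 = 13, so s_{14} = -6 - 65 + 2184 + 15444 + 17160 = 34717.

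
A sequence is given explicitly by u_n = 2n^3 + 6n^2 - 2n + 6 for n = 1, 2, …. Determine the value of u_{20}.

u_{20} = 2·20^3 + 6·20^2 - 2·20 + 6 = 18366.

18366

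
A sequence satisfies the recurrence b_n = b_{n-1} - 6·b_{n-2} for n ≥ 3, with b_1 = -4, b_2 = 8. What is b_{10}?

Applying the relation repeatedly:
b_3 = 32;  b_4 = -16;  b_5 = -208;  b_6 = -112;  b_7 = 1136;  b_8 = 1808;  b_9 = -5008;  b_{10} = -15856.

-15856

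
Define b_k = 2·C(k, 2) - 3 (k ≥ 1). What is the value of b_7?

C(7, 2) = 21, so b_7 = 39.

39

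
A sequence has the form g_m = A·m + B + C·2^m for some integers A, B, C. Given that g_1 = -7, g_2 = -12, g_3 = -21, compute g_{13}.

-16399

Write the equations: A + B + 2C = -7; 2A + B + 4C = -12; 3A + B + 8C = -21.
Subtracting the first from the second: A + 2C = -5.
Subtracting the second from the third: A + 4C = -9.
Solving: C = -2, A = -1, then B = -2.
So g_m = -1·m + (-2) + (-2)·2^m; at m=13 this is -16399.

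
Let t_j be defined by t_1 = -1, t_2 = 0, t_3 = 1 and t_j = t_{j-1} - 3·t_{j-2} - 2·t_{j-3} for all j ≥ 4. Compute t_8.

Applying the relation repeatedly:
t_4 = 3, t_5 = 0, t_6 = -11, t_7 = -17, t_8 = 16.

16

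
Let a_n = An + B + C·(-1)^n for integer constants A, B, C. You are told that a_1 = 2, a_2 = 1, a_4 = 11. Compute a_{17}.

Plug in n = 1, 2, 4: A + B - C = 2; 2A + B + C = 1; 4A + B + C = 11.
Subtracting the first from the second: A + 2C = -1.
Subtracting the second from the third: 2A = 10.
Solving: C = -3, A = 5, then B = -6.
Hence a_{17} = 5·17 + (-6) + (-3)·(-1) = 82.

82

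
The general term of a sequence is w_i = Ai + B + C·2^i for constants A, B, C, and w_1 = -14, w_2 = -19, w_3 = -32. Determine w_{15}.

The three given values yield: A + B + 2C = -14; 2A + B + 4C = -19; 3A + B + 8C = -32.
Subtracting the first from the second: A + 2C = -5.
Subtracting the second from the third: A + 4C = -13.
Solving: C = -4, A = 3, then B = -9.
Hence w_{15} = 3·15 + (-9) + (-4)·32768 = -131036.

-131036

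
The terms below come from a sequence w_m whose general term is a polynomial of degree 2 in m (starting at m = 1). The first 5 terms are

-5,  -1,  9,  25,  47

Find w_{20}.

1st diffs: 4, 10, 16, 22.
2nd diffs: 6, 6, 6 (constant).
So w_m = 3m^2 - 5m - 3.
Evaluating at m = 20 gives w_{20} = 1097.

1097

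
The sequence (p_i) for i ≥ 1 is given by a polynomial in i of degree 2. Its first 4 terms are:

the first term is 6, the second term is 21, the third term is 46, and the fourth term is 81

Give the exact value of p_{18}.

1621

1st diffs: 15, 25, 35.
2nd diffs: 10, 10 (constant).
So p_i = 5i^2 + 1.
Evaluating at i = 18 gives p_{18} = 1621.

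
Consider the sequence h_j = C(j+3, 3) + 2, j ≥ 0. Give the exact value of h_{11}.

366

C(14, 3) = 364, so h_{11} = 366.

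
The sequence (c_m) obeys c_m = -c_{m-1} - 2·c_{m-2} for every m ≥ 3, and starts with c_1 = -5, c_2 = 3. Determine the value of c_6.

Step forward from the initial values:
c_3 = 7; c_4 = -13; c_5 = -1; c_6 = 27.

27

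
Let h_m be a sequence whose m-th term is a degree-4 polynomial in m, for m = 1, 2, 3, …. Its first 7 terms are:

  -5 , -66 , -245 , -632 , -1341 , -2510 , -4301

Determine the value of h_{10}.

1st diffs: -61, -179, -387, -709, -1169, -1791.
2nd diffs: -118, -208, -322, -460, -622.
3rd diffs: -90, -114, -138, -162.
4th diffs: -24, -24, -24 (constant).
So h_m = -m^4 - 5m^3 - 4m^2 + m + 4.
Evaluating at m = 10 gives h_{10} = -15386.

-15386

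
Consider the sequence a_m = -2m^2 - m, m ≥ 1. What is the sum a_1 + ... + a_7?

-308

Over m = 1..7: Σm = 28, Σm² = 140.
Total = (-2)·140 + (-1)·28 = -308.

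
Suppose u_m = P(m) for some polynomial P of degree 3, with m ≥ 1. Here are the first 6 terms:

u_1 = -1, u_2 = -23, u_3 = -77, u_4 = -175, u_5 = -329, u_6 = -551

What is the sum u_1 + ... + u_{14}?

-25676

1st diffs: -22, -54, -98, -154, -222.
2nd diffs: -32, -44, -56, -68.
3rd diffs: -12, -12, -12 (constant).
So u_m = -2m^3 - 4m^2 + 4m + 1.
Continuing: …, -853, -1247, -1745, -2359, …, u_{14} = -6215.
Summing m = 1..14 (14 terms) gives -25676.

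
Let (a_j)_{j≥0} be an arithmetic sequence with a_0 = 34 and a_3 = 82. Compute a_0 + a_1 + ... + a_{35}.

Common difference d = (82 - 34) / (3 - 0) = 16.
a_j = 34 + (j - 0)·16.
a_{35} = 594; S = 36·(34 + 594)/2 = 11304.

11304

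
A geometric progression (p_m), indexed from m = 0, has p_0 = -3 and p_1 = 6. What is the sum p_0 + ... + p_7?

255

Common ratio r = -2.
p_m = (-3)·(-2)^(m-0).
S = (-3)·((-2)^8 - 1)/(-2 - 1) = (-3)·(256 - 1)/(-3) = 255.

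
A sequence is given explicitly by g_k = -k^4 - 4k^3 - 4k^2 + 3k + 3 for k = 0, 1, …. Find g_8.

g_8 = -1·8^4 - 4·8^3 - 4·8^2 + 3·8 + 3 = -6373.

-6373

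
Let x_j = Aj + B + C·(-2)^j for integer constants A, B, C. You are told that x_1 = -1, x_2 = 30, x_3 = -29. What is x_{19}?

-2621413

Write the equations: A + B - 2C = -1; 2A + B + 4C = 30; 3A + B - 8C = -29.
Subtracting the first from the second: A + 6C = 31.
Subtracting the second from the third: A - 12C = -59.
Solving: C = 5, A = 1, then B = 8.
Therefore x_{19} = 19 + 8 + 5·(-524288) = -2621413.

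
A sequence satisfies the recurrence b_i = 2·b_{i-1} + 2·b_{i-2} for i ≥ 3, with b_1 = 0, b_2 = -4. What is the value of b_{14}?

Compute successive terms:
b_3 = -8; b_4 = -24; b_5 = -64; …; b_{11} = -26752; b_{12} = -73088; b_{13} = -199680; b_{14} = -545536.

-545536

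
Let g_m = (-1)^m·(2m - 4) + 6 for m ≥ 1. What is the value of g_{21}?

-32

(-1)^21 = -1; 2m - 4 at m=21 is 38; so g_{21} = -32.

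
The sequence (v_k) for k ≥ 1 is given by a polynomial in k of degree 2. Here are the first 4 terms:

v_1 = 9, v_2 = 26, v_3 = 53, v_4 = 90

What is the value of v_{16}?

1st diffs: 17, 27, 37.
2nd diffs: 10, 10 (constant).
Newton forward-difference form: v_k = 9 + 17·C(k-1,1) + 10·C(k-1,2).
At k = 16: k-1 = 15, so v_{16} = 9 + 255 + 1050 = 1314.

1314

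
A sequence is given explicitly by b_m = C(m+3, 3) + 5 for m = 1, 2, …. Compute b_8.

C(11, 3) = 165, so b_8 = 170.

170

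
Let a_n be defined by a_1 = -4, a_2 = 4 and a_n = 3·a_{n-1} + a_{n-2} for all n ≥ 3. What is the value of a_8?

3316

Applying the relation repeatedly:
a_3 = 8, a_4 = 28, a_5 = 92, a_6 = 304, a_7 = 1004, a_8 = 3316.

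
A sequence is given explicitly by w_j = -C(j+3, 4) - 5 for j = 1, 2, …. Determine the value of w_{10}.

C(13, 4) = 715, so w_{10} = -720.

-720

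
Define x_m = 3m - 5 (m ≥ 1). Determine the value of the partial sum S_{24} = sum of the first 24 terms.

780

Over m = 1..24: Σm = 300.
Total = (3)·300 + (-5)·24 = 780.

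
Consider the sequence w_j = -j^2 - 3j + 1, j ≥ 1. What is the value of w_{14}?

-237

w_{14} = -1·14^2 - 3·14 + 1 = -237.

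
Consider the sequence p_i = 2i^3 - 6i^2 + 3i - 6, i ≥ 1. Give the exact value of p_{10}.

1424

p_{10} = 2·10^3 - 6·10^2 + 3·10 - 6 = 1424.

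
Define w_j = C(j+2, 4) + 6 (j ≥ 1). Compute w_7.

C(9, 4) = 126, so w_7 = 132.

132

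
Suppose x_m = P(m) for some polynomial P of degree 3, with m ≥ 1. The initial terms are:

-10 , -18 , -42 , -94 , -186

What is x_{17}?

1st diffs: -8, -24, -52, -92.
2nd diffs: -16, -28, -40.
3rd diffs: -12, -12 (constant).
Newton forward-difference form: x_m = -10 + (-8)·C(m-1,1) + (-16)·C(m-1,2) + (-12)·C(m-1,3).
At m = 17: m-1 = 16, so x_{17} = -10 - 128 - 1920 - 6720 = -8778.

-8778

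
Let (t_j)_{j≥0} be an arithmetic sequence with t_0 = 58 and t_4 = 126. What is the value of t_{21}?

415

Common difference d = (126 - 58) / (4 - 0) = 17.
t_j = 58 + (j - 0)·17.
t_{21} = 58 + 21·17 = 415.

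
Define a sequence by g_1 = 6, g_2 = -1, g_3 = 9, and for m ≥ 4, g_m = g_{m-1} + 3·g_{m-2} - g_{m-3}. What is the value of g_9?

Applying the relation repeatedly:
g_4 = 0; g_5 = 28; g_6 = 19; g_7 = 103; g_8 = 132; g_9 = 422.

422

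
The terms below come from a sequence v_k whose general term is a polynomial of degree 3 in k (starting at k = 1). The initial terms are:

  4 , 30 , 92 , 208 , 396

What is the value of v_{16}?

1st diffs: 26, 62, 116, 188.
2nd diffs: 36, 54, 72.
3rd diffs: 18, 18 (constant).
Newton forward-difference form: v_k = 4 + 26·C(k-1,1) + 36·C(k-1,2) + 18·C(k-1,3).
At k = 16: k-1 = 15, so v_{16} = 4 + 390 + 3780 + 8190 = 12364.

12364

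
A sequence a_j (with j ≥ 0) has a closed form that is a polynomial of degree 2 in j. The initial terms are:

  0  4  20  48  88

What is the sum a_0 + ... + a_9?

1st diffs: 4, 16, 28, 40.
2nd diffs: 12, 12, 12 (constant).
Newton forward-difference form: a_j = 4·C(j,1) + 12·C(j,2).
Continuing: …, 140, 204, 280, 368, …, a_9 = 468.
Summing j = 0..9 (10 terms) gives 1620.

1620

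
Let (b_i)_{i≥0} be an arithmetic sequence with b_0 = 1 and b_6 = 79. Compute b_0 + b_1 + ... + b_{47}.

Common difference d = (79 - 1) / (6 - 0) = 13.
b_i = 1 + (i - 0)·13.
b_{47} = 612; S = 48·(1 + 612)/2 = 14712.

14712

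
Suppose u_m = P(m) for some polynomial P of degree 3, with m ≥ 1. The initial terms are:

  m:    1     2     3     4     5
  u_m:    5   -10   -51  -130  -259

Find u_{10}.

-2074

1st diffs: -15, -41, -79, -129.
2nd diffs: -26, -38, -50.
3rd diffs: -12, -12 (constant).
Newton forward-difference form: u_m = 5 + (-15)·C(m-1,1) + (-26)·C(m-1,2) + (-12)·C(m-1,3).
At m = 10: m-1 = 9, so u_{10} = 5 - 135 - 936 - 1008 = -2074.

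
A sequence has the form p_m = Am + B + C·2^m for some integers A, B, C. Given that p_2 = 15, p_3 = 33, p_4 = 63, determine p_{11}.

Write the equations: 2A + B + 4C = 15; 3A + B + 8C = 33; 4A + B + 16C = 63.
Subtracting the first from the second: A + 4C = 18.
Subtracting the second from the third: A + 8C = 30.
Solving: C = 3, A = 6, then B = -9.
Therefore p_{11} = 66 + (-9) + 3·2048 = 6201.

6201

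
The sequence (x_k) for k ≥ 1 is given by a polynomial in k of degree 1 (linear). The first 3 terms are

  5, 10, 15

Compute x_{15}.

75

1st diffs: 5, 5 (constant).
So x_k = 5k.
Evaluating at k = 15 gives x_{15} = 75.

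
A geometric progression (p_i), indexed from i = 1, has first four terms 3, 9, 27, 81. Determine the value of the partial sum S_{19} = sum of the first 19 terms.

Common ratio r = 3.
p_i = 3·3^(i-1).
S = 3·(3^19 - 1)/(3 - 1) = 3·(1162261467 - 1)/(2) = 1743392199.

1743392199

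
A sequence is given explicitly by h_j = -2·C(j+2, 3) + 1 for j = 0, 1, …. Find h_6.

C(8, 3) = 56, so h_6 = -111.

-111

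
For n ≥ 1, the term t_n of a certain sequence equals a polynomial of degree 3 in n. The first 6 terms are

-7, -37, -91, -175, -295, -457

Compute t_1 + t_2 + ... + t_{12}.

-10314

1st diffs: -30, -54, -84, -120, -162.
2nd diffs: -24, -30, -36, -42.
3rd diffs: -6, -6, -6 (constant).
Newton forward-difference form: t_n = -7 + (-30)·C(n-1,1) + (-24)·C(n-1,2) + (-6)·C(n-1,3).
Continuing: …, -667, -931, -1255, -1645, …, t_{12} = -2647.
Summing n = 1..12 (12 terms) gives -10314.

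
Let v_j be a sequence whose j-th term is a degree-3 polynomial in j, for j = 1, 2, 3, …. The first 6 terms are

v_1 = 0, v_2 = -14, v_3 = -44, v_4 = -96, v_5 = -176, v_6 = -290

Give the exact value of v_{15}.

1st diffs: -14, -30, -52, -80, -114.
2nd diffs: -16, -22, -28, -34.
3rd diffs: -6, -6, -6 (constant).
So v_j = -j^3 - 2j^2 - j + 4.
Evaluating at j = 15 gives v_{15} = -3836.

-3836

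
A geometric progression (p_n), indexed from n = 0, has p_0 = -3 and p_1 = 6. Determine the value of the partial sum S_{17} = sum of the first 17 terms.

-131073

Common ratio r = -2.
p_n = (-3)·(-2)^(n-0).
S = (-3)·((-2)^17 - 1)/(-2 - 1) = (-3)·(-131072 - 1)/(-3) = -131073.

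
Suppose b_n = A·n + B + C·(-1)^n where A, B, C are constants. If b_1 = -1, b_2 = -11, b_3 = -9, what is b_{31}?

Write the equations: A + B - C = -1; 2A + B + C = -11; 3A + B - C = -9.
Subtracting the first from the second: A + 2C = -10.
Subtracting the second from the third: A - 2C = 2.
Solving: C = -3, A = -4, then B = 0.
So b_n = -4·n + 0 + (-3)·(-1)^n; at n=31 this is -121.

-121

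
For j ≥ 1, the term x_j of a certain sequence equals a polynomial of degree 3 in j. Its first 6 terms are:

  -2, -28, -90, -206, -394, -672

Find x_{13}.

-6650

1st diffs: -26, -62, -116, -188, -278.
2nd diffs: -36, -54, -72, -90.
3rd diffs: -18, -18, -18 (constant).
So x_j = -3j^3 - 5j + 6.
Evaluating at j = 13 gives x_{13} = -6650.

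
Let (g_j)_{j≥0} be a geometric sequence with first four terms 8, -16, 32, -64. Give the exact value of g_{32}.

34359738368

Common ratio r = -2.
g_j = 8·(-2)^(j-0).
g_{32} = 8·(-2)^32 = 34359738368.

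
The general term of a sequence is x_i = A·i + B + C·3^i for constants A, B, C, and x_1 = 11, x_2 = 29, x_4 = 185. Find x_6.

1493

At i = 1, 2, 4: A + B + 3C = 11; 2A + B + 9C = 29; 4A + B + 81C = 185.
Subtracting the first from the second: A + 6C = 18.
Subtracting the second from the third: 2A + 72C = 156.
Solving: C = 2, A = 6, then B = -1.
So x_i = 6·i + (-1) + 2·3^i; at i=6 this is 1493.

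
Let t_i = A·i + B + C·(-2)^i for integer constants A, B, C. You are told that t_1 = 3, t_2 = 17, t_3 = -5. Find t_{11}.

-4069

Plug in i = 1, 2, 3: A + B - 2C = 3; 2A + B + 4C = 17; 3A + B - 8C = -5.
Subtracting the first from the second: A + 6C = 14.
Subtracting the second from the third: A - 12C = -22.
Solving: C = 2, A = 2, then B = 5.
So t_i = 2·i + 5 + 2·(-2)^i; at i=11 this is -4069.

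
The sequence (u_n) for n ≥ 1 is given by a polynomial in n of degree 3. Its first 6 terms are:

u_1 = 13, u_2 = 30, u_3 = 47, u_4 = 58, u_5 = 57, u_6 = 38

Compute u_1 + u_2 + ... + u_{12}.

1st diffs: 17, 17, 11, -1, -19.
2nd diffs: 0, -6, -12, -18.
3rd diffs: -6, -6, -6 (constant).
Newton forward-difference form: u_n = 13 + 17·C(n-1,1) + (-6)·C(n-1,3).
Continuing: …, -5, -78, -187, -338, …, u_{12} = -790.
Summing n = 1..12 (12 terms) gives -1692.

-1692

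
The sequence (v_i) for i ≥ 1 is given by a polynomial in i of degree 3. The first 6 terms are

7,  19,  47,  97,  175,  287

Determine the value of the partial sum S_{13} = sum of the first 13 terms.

1st diffs: 12, 28, 50, 78, 112.
2nd diffs: 16, 22, 28, 34.
3rd diffs: 6, 6, 6 (constant).
So v_i = i^3 + 2i^2 - i + 5.
Continuing: …, 439, 637, 887, 1195, …, v_{13} = 2527.
Summing i = 1..13 (13 terms) gives 9893.

9893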